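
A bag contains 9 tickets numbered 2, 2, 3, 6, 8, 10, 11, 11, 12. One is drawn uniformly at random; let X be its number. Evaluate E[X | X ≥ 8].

P(X ≥ 8) = 5/9.
Σ over the event: 8·1/9 + 10·1/9 + 11·2/9 + 12·1/9 = 52/9.
E[X | X ≥ 8] = (52/9) / (5/9) = 52/5.

52/5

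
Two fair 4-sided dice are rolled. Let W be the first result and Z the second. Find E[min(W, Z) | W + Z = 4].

Outcomes with W + Z = 4: (1,3), (2,2), (3,1), each with probability 1/16.
E[min(W, Z) | W + Z = 4] = (1 + 2 + 1) / 3 = 4/3.

4/3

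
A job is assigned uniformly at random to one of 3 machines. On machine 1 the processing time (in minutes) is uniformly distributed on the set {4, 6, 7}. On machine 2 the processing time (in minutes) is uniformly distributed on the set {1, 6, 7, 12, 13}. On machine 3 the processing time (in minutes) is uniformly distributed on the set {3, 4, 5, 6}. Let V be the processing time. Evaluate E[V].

E[V | machine 1] = (4+6+7)/3 = 17/3.
E[V | machine 2] = (1+6+7+12+13)/5 = 39/5.
E[V | machine 3] = (3+4+5+6)/4 = 9/2.
E[V] = (1/3)·(17/3) + (1/3)·(39/5) + (1/3)·(9/2) = 539/90.

539/90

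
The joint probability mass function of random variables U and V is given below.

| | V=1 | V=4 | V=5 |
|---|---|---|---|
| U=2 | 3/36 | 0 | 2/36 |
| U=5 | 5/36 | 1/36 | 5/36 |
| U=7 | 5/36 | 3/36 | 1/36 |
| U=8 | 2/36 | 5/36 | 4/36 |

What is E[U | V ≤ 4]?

37/6

P(V ≤ 4) = 2/3.
Summing U·P(U=x,V=y) over the conditioning event gives 37/9.
E[U | V ≤ 4] = (37/9) / (2/3) = 37/6.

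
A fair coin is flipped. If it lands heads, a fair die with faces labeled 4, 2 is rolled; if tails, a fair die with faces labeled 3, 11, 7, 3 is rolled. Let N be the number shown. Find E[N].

9/2

E[N | heads] = (4+2)/2 = 3.
E[N | tails] = (3+11+7+3)/4 = 6.
By the law of total expectation,
E[N] = (1/2)·(3) + (1/2)·(6) = 9/2.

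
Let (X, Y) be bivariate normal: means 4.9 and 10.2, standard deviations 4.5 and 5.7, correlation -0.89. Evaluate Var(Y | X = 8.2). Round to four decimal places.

Var(Y | X=x) = (1 − ρ²)·σ_Y².
Var(Y | X=8.2) = (5.7)²·(1 − (-0.89)²) = 32.49·0.2079 = 6.7547.

6.7547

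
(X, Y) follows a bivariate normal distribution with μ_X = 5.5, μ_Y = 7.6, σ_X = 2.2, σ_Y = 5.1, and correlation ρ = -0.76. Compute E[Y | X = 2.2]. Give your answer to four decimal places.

The regression of Y on X has slope ρ·σ_Y/σ_X and passes through (μ_X, μ_Y).
E[Y | X=2.2] = 7.6 + (-0.76)·(5.1/2.2)·(2.2 − (5.5)) = 7.6 + (-1.76182)·(-3.3) = 13.4140.

13.4140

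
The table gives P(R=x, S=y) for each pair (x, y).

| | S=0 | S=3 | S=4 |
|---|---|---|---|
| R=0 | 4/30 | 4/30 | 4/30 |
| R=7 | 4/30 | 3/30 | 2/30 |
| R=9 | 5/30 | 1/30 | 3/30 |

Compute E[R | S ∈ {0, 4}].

57/11

P(S ∈ {0, 4}) = 11/15.
Σ R·P over the event = 0·(4/30) + 0·(4/30) + 7·(4/30) + 7·(2/30) + 9·(5/30) + 9·(3/30) = 19/5.
E[R | S ∈ {0, 4}] = (19/5) / (11/15) = 57/11.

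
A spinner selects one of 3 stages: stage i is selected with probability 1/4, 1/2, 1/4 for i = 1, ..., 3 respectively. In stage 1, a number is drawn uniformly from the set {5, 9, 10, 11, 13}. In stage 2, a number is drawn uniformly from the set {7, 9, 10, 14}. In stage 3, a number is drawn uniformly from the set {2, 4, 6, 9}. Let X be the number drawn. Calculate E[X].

697/80

E[X | stage 1] = (5+9+10+11+13)/5 = 48/5.
E[X | stage 2] = (7+9+10+14)/4 = 10.
E[X | stage 3] = (2+4+6+9)/4 = 21/4.
E[X] = (1/4)·(48/5) + (1/2)·(10) + (1/4)·(21/4) = 697/80.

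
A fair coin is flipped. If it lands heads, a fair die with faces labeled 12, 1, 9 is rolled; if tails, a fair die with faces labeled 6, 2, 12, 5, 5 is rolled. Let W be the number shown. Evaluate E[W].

20/3

E[W | heads] = (12+1+9)/3 = 22/3.
E[W | tails] = (6+2+12+5+5)/5 = 6.
By the law of total expectation,
E[W] = (1/2)·(22/3) + (1/2)·(6) = 20/3.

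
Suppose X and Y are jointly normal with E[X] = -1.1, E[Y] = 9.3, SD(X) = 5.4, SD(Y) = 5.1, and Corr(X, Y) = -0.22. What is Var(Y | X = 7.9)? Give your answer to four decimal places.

For a bivariate normal, Var(Y | X=x) = σ_Y²(1 − ρ²).
Var(Y | X=7.9) = (5.1)²·(1 − (-0.22)²) = 26.01·0.9516 = 24.7511.

24.7511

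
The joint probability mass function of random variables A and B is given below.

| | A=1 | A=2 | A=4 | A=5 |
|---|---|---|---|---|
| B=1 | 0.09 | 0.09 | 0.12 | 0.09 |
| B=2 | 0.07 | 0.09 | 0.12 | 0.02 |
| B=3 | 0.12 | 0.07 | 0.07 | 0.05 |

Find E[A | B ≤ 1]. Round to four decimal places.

P(B ≤ 1) = 0.39.
Σ A·P over the event = 1·(0.09) + 2·(0.09) + 4·(0.12) + 5·(0.09) = 1.20.
E[A | B ≤ 1] = (1.20) / (0.39) = 3.0769.

3.0769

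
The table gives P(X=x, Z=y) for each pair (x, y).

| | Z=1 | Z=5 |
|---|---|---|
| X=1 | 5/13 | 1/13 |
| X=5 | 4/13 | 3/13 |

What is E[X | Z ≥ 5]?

4

P(Z ≥ 5) = 4/13.
Summing X·P(X=x,Z=y) over the conditioning event gives 16/13.
E[X | Z ≥ 5] = (16/13) / (4/13) = 4.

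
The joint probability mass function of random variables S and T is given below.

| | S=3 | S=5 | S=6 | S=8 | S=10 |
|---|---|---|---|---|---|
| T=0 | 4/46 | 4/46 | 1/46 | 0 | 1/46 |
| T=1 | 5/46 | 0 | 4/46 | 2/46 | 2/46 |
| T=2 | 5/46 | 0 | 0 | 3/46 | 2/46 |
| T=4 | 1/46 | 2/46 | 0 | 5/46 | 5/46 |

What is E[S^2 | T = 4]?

P(T = 4) = 13/46.
Σ S^2·P over the event = 9·(1/46) + 25·(2/46) + 64·(5/46) + 100·(5/46) = 879/46.
E[S^2 | T = 4] = (879/46) / (13/46) = 879/13.

879/13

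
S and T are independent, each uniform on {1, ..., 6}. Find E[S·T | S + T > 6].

53/3

P(S + T > 6) = 7/12.
Summing ST·P(x,y) over outcomes with S + T > 6 gives 371/36.
E[S·T | S + T > 6] = (371/36) / (7/12) = 53/3.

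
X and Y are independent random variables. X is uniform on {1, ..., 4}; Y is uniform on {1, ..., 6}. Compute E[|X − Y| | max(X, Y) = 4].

Outcomes with max(X, Y) = 4: (1,4), (2,4), (3,4), (4,1), (4,2), (4,3), (4,4), each with probability 1/24.
E[|X − Y| | max(X, Y) = 4] = (3 + 2 + 1 + 3 + 2 + 1 + 0) / 7 = 12/7.

12/7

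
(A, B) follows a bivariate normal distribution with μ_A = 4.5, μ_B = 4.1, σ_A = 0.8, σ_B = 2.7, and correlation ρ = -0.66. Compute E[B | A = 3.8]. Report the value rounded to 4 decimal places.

The regression of B on A has slope ρ·σ_B/σ_A and passes through (μ_A, μ_B).
E[B | A=3.8] = 4.1 + (-0.66)·(2.7/0.8)·(3.8 − (4.5)) = 4.1 + (-2.2275)·(-0.7) = 5.6593.

5.6593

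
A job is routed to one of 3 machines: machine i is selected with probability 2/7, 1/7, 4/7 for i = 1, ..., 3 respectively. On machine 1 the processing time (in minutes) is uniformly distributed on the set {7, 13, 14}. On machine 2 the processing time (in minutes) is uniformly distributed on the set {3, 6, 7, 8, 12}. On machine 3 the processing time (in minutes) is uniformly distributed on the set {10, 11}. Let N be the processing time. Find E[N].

154/15

E[N | machine 1] = (7+13+14)/3 = 34/3.
E[N | machine 2] = (3+6+7+8+12)/5 = 36/5.
E[N | machine 3] = (10+11)/2 = 21/2.
By the law of total expectation,
E[N] = (2/7)·(34/3) + (1/7)·(36/5) + (4/7)·(21/2) = 154/15.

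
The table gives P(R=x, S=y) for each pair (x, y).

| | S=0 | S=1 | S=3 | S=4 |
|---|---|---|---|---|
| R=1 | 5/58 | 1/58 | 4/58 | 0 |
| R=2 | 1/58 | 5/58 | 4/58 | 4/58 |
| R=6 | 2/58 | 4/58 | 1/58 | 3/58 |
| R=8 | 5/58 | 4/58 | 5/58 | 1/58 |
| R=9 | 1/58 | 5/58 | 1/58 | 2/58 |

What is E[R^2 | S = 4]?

35

P(S = 4) = 5/29.
Σ R^2·P over the event = 4·(4/58) + 36·(3/58) + 64·(1/58) + 81·(2/58) = 175/29.
E[R^2 | S = 4] = (175/29) / (5/29) = 35.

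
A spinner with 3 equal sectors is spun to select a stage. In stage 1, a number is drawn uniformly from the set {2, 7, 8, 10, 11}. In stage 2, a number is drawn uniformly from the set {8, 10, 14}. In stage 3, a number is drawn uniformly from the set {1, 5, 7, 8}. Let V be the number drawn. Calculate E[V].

E[V | stage 1] = (2+7+8+10+11)/5 = 38/5.
E[V | stage 2] = (8+10+14)/3 = 32/3.
E[V | stage 3] = (1+5+7+8)/4 = 21/4.
By the law of total expectation,
E[V] = (1/3)·(38/5) + (1/3)·(32/3) + (1/3)·(21/4) = 1411/180.

1411/180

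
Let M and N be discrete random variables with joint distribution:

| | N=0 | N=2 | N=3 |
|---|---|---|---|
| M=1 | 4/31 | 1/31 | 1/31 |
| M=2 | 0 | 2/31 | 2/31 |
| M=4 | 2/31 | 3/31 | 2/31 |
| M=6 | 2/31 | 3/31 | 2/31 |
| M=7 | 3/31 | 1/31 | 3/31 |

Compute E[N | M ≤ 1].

P(M ≤ 1) = 6/31.
Σ N·P over the event = 0·(4/31) + 2·(1/31) + 3·(1/31) = 5/31.
E[N | M ≤ 1] = (5/31) / (6/31) = 5/6.

5/6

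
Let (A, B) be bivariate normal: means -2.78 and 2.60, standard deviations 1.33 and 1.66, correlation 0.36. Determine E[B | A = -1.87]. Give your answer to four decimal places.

E[B | A=x] = μ_B + ρ(σ_B/σ_A)(x − μ_A) for jointly normal variables.
E[B | A=-1.87] = 2.60 + (0.36)·(1.66/1.33)·(-1.87 − (-2.78)) = 2.60 + (0.44932)·(0.91) = 3.0089.

3.0089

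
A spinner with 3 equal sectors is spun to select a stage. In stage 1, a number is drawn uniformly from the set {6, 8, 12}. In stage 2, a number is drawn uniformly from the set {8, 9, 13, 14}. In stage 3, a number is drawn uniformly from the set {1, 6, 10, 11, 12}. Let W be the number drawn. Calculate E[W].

83/9

E[W | stage 1] = (6+8+12)/3 = 26/3.
E[W | stage 2] = (8+9+13+14)/4 = 11.
E[W | stage 3] = (1+6+10+11+12)/5 = 8.
By the law of total expectation,
E[W] = (1/3)·(26/3) + (1/3)·(11) + (1/3)·(8) = 83/9.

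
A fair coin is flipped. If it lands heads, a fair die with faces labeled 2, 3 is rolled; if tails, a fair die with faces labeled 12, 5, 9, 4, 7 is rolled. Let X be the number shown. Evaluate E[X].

99/20

E[X | heads] = (2+3)/2 = 5/2.
E[X | tails] = (12+5+9+4+7)/5 = 37/5.
By the law of total expectation,
E[X] = (1/2)·(5/2) + (1/2)·(37/5) = 99/20.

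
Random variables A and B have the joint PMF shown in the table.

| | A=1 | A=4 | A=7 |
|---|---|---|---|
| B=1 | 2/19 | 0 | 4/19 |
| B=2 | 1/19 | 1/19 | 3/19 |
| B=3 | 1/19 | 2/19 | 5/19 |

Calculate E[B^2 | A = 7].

61/12

P(A = 7) = 12/19.
Σ B^2·P over the event = 1·(4/19) + 4·(3/19) + 9·(5/19) = 61/19.
E[B^2 | A = 7] = (61/19) / (12/19) = 61/12.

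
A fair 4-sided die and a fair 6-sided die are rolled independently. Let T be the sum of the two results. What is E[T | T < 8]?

P(T < 8) = 3/4.
Σ over the event: 2·1/24 + 3·1/12 + 4·1/8 + 5·1/6 + 6·1/6 + 7·1/6 = 23/6.
E[T | T < 8] = (23/6) / (3/4) = 46/9.

46/9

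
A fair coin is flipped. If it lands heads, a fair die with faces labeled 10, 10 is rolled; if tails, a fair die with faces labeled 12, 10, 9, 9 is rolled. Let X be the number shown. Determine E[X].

E[X | heads] = (10+10)/2 = 10.
E[X | tails] = (12+10+9+9)/4 = 10.
By the law of total expectation,
E[X] = (1/2)·(10) + (1/2)·(10) = 10.

10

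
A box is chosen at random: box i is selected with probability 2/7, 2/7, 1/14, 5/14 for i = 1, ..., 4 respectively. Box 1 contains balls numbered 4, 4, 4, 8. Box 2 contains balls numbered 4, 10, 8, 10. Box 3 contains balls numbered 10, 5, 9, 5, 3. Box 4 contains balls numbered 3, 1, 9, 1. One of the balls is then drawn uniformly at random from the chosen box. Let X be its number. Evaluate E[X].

E[X | box 1] = (4+4+4+8)/4 = 5.
E[X | box 2] = (4+10+8+10)/4 = 8.
E[X | box 3] = (10+5+9+5+3)/5 = 32/5.
E[X | box 4] = (3+1+9+1)/4 = 7/2.
E[X] = (2/7)·(5) + (2/7)·(8) + (1/14)·(32/5) + (5/14)·(7/2) = 759/140.

759/140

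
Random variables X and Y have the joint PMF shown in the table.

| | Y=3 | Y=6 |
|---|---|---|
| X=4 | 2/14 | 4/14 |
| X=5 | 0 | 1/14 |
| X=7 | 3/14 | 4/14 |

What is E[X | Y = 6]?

P(Y = 6) = 9/14.
Σ X·P over the event = 4·(4/14) + 5·(1/14) + 7·(4/14) = 7/2.
E[X | Y = 6] = (7/2) / (9/14) = 49/9.

49/9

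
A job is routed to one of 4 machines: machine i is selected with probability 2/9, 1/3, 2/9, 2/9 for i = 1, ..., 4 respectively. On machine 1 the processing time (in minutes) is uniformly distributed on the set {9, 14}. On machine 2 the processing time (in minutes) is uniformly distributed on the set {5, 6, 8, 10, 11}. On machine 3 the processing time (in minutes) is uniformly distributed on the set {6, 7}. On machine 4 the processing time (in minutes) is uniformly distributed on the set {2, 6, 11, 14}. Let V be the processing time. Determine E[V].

17/2

E[V | machine 1] = (9+14)/2 = 23/2.
E[V | machine 2] = (5+6+8+10+11)/5 = 8.
E[V | machine 3] = (6+7)/2 = 13/2.
E[V | machine 4] = (2+6+11+14)/4 = 33/4.
E[V] = (2/9)·(23/2) + (1/3)·(8) + (2/9)·(13/2) + (2/9)·(33/4) = 17/2.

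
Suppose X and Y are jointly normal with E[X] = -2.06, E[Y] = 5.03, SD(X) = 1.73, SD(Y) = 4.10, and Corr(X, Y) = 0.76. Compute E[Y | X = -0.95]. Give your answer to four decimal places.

7.0293

The regression of Y on X has slope ρ·σ_Y/σ_X and passes through (μ_X, μ_Y).
E[Y | X=-0.95] = 5.03 + (0.76)·(4.10/1.73)·(-0.95 − (-2.06)) = 5.03 + (1.8012)·(1.11) = 7.0293.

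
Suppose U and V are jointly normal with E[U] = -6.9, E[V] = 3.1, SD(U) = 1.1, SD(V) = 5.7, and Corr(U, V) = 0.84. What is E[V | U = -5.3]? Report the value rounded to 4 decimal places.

10.0644

For a bivariate normal, E[V | U=x] = μ_V + ρ·(σ_V/σ_U)·(x − μ_U).
E[V | U=-5.3] = 3.1 + (0.84)·(5.7/1.1)·(-5.3 − (-6.9)) = 3.1 + (4.35273)·(1.6) = 10.0644.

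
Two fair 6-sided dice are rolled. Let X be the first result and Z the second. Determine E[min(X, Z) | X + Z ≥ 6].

3

P(X + Z ≥ 6) = 13/18.
Summing min(X,Z)·P(x,y) over outcomes with X + Z ≥ 6 gives 13/6.
E[min(X, Z) | X + Z ≥ 6] = (13/6) / (13/18) = 3.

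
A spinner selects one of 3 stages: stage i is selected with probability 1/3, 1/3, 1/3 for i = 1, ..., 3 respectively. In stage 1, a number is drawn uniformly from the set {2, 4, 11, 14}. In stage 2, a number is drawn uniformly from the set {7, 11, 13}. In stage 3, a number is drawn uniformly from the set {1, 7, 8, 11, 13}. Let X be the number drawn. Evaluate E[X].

E[X | stage 1] = (2+4+11+14)/4 = 31/4.
E[X | stage 2] = (7+11+13)/3 = 31/3.
E[X | stage 3] = (1+7+8+11+13)/5 = 8.
E[X] = (1/3)·(31/4) + (1/3)·(31/3) + (1/3)·(8) = 313/36.

313/36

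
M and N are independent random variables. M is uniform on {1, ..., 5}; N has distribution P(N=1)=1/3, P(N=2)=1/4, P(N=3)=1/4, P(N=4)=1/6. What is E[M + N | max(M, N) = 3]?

P(max(M, N) = 3) = 4/15.
Summing (M+N)·P(x,y) over outcomes with max(M, N) = 3 gives 19/15.
E[M + N | max(M, N) = 3] = (19/15) / (4/15) = 19/4.

19/4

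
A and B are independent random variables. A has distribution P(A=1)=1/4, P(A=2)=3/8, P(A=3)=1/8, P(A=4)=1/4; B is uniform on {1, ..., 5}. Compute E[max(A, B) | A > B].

36/11

P(A > B) = 11/40.
Summing max(A,B)·P(x,y) over outcomes with A > B gives 9/10.
E[max(A, B) | A > B] = (9/10) / (11/40) = 36/11.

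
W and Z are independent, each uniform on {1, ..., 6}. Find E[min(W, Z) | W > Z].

7/3

P(W > Z) = 5/12.
Summing min(W,Z)·P(x,y) over outcomes with W > Z gives 35/36.
E[min(W, Z) | W > Z] = (35/36) / (5/12) = 7/3.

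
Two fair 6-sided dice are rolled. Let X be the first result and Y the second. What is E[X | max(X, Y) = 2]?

P(max(X, Y) = 2) = 1/12.
Summing X·P(x,y) over outcomes with max(X, Y) = 2 gives 5/36.
E[X | max(X, Y) = 2] = (5/36) / (1/12) = 5/3.

5/3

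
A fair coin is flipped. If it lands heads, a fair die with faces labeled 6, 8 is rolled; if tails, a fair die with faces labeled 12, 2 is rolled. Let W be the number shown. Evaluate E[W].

E[W | heads] = (6+8)/2 = 7.
E[W | tails] = (12+2)/2 = 7.
By the law of total expectation,
E[W] = (1/2)·(7) + (1/2)·(7) = 7.

7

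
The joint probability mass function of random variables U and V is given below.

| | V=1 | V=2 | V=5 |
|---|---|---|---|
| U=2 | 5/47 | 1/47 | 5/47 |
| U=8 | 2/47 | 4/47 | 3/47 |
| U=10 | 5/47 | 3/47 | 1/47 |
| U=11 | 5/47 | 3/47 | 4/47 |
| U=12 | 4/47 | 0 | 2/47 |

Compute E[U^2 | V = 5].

P(V = 5) = 15/47.
Σ U^2·P over the event = 4·(5/47) + 64·(3/47) + 100·(1/47) + 121·(4/47) + 144·(2/47) = 1084/47.
E[U^2 | V = 5] = (1084/47) / (15/47) = 1084/15.

1084/15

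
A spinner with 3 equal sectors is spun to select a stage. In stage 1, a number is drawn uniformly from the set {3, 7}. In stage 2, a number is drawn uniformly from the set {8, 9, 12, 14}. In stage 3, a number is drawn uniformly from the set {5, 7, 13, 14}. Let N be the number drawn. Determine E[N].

E[N | stage 1] = (3+7)/2 = 5.
E[N | stage 2] = (8+9+12+14)/4 = 43/4.
E[N | stage 3] = (5+7+13+14)/4 = 39/4.
By the law of total expectation,
E[N] = (1/3)·(5) + (1/3)·(43/4) + (1/3)·(39/4) = 17/2.

17/2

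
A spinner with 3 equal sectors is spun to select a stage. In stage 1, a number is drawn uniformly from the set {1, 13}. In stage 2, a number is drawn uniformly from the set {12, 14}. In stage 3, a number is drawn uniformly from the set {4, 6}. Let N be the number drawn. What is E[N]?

E[N | stage 1] = (1+13)/2 = 7.
E[N | stage 2] = (12+14)/2 = 13.
E[N | stage 3] = (4+6)/2 = 5.
By the law of total expectation,
E[N] = (1/3)·(7) + (1/3)·(13) + (1/3)·(5) = 25/3.

25/3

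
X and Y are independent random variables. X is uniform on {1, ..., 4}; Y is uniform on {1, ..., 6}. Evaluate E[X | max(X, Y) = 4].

22/7

P(max(X, Y) = 4) = 7/24.
Summing X·P(x,y) over outcomes with max(X, Y) = 4 gives 11/12.
E[X | max(X, Y) = 4] = (11/12) / (7/24) = 22/7.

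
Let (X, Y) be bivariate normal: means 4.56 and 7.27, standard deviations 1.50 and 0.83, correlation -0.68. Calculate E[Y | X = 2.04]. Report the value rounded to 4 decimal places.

8.2182

E[Y | X=x] = μ_Y + ρ(σ_Y/σ_X)(x − μ_X) for jointly normal variables.
E[Y | X=2.04] = 7.27 + (-0.68)·(0.83/1.50)·(2.04 − (4.56)) = 7.27 + (-0.37627)·(-2.52) = 8.2182.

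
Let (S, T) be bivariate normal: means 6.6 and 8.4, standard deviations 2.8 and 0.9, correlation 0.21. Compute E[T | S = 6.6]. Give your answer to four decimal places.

The regression of T on S has slope ρ·σ_T/σ_S and passes through (μ_S, μ_T).
E[T | S=6.6] = 8.4 + (0.21)·(0.9/2.8)·(6.6 − (6.6)) = 8.4 + (0.0675)·(0) = 8.4000.

8.4000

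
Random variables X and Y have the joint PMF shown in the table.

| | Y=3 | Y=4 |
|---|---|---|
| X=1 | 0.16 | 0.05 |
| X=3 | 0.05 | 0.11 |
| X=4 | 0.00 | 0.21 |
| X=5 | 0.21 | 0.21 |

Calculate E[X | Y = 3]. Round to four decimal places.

P(Y = 3) = 0.42.
Summing X·P(X=x,Y=y) over the conditioning event gives 1.36.
E[X | Y = 3] = (1.36) / (0.42) = 3.2381.

3.2381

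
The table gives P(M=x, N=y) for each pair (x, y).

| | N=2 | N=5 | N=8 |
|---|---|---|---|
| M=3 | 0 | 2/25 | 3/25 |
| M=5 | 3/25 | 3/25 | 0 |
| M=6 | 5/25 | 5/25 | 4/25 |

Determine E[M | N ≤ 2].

P(N ≤ 2) = 8/25.
Σ M·P over the event = 5·(3/25) + 6·(5/25) = 9/5.
E[M | N ≤ 2] = (9/5) / (8/25) = 45/8.

45/8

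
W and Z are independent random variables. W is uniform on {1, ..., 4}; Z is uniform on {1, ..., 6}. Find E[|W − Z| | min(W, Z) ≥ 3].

P(min(W, Z) ≥ 3) = 1/3.
Summing |W−Z|·P(x,y) over outcomes with min(W, Z) ≥ 3 gives 5/12.
E[|W − Z| | min(W, Z) ≥ 3] = (5/12) / (1/3) = 5/4.

5/4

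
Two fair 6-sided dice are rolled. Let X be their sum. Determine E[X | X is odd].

7

P(X is odd) = 1/2.
Σ over the event: 3·1/18 + 5·1/9 + 7·1/6 + 9·1/9 + 11·1/18 = 7/2.
E[X | X is odd] = (7/2) / (1/2) = 7.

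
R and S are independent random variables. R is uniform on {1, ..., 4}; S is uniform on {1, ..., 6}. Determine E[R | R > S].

10/3

Outcomes with R > S: (2,1), (3,1), (3,2), (4,1), (4,2), (4,3), each with probability 1/24.
E[R | R > S] = (2 + 3 + 3 + 4 + 4 + 4) / 6 = 10/3.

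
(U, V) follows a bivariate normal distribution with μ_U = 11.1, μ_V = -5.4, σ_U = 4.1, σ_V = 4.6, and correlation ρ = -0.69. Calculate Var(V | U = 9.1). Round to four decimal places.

For a bivariate normal, Var(V | U=x) = σ_V²(1 − ρ²).
Var(V | U=9.1) = (4.6)²·(1 − (-0.69)²) = 21.16·0.5239 = 11.0857.

11.0857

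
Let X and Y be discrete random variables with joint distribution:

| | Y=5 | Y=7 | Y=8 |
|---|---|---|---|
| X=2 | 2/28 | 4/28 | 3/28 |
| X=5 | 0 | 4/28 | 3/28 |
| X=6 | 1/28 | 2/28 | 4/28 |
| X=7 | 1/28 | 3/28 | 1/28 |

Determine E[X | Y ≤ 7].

78/17

P(Y ≤ 7) = 17/28.
Σ X·P over the event = 2·(2/28) + 2·(4/28) + 5·(4/28) + 6·(1/28) + 6·(2/28) + 7·(1/28) + 7·(3/28) = 39/14.
E[X | Y ≤ 7] = (39/14) / (17/28) = 78/17.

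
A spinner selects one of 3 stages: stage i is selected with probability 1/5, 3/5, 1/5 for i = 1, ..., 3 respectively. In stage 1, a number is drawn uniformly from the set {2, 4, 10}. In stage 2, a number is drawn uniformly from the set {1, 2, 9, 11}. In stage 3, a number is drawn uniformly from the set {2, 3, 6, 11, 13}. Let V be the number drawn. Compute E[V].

71/12

E[V | stage 1] = (2+4+10)/3 = 16/3.
E[V | stage 2] = (1+2+9+11)/4 = 23/4.
E[V | stage 3] = (2+3+6+11+13)/5 = 7.
E[V] = (1/5)·(16/3) + (3/5)·(23/4) + (1/5)·(7) = 71/12.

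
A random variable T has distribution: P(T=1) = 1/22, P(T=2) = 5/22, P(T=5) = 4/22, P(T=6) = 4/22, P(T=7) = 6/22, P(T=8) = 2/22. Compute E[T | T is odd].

63/11

P(T is odd) = 1/2.
Σ over the event: 1·1/22 + 5·2/11 + 7·3/11 = 63/22.
E[T | T is odd] = (63/22) / (1/2) = 63/11.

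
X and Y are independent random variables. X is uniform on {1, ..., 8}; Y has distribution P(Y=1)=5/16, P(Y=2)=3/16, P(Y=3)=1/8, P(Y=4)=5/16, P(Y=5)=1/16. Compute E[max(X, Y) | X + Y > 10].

P(X + Y > 10) = 15/128.
Summing max(X,Y)·P(x,y) over outcomes with X + Y > 10 gives 7/8.
E[max(X, Y) | X + Y > 10] = (7/8) / (15/128) = 112/15.

112/15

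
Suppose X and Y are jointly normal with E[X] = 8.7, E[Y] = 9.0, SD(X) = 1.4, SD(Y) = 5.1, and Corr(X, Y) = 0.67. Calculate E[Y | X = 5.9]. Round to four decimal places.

The regression of Y on X has slope ρ·σ_Y/σ_X and passes through (μ_X, μ_Y).
E[Y | X=5.9] = 9.0 + (0.67)·(5.1/1.4)·(5.9 − (8.7)) = 9.0 + (2.4407)·(-2.8) = 2.1660.

2.1660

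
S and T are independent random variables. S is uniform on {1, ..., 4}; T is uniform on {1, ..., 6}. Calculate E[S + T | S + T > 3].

P(S + T > 3) = 7/8.
Summing (S+T)·P(x,y) over outcomes with S + T > 3 gives 17/3.
E[S + T | S + T > 3] = (17/3) / (7/8) = 136/21.

136/21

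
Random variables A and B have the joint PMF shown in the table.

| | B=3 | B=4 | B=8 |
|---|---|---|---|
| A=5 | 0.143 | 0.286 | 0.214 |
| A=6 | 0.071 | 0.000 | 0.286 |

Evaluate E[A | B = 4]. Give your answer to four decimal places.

5.0000

P(B = 4) = 0.286.
Σ A·P over the event = 5·(0.286) = 1.430.
E[A | B = 4] = (1.430) / (0.286) = 5.0000.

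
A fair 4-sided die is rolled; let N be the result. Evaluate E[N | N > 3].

Given N > 3, N is equally likely to be any of {4}.
E[N | N > 3] = (4) / 1 = 4.

4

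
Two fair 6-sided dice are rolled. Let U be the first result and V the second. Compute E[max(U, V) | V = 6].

Outcomes with V = 6: (1,6), (2,6), (3,6), (4,6), (5,6), (6,6), each with probability 1/36.
E[max(U, V) | V = 6] = (6 + 6 + 6 + 6 + 6 + 6) / 6 = 6.

6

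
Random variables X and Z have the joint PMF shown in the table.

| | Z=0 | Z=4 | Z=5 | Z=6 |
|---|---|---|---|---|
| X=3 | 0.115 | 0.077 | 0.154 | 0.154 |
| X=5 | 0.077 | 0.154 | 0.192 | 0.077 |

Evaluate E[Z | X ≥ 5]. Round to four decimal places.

4.0760

P(X ≥ 5) = 0.500.
Summing Z·P(X=x,Z=y) over the conditioning event gives 2.038.
E[Z | X ≥ 5] = (2.038) / (0.500) = 4.0760.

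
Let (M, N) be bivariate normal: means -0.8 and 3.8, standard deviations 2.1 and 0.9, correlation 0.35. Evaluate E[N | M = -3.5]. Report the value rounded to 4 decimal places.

E[N | M=x] = μ_N + ρ(σ_N/σ_M)(x − μ_M) for jointly normal variables.
E[N | M=-3.5] = 3.8 + (0.35)·(0.9/2.1)·(-3.5 − (-0.8)) = 3.8 + (0.15)·(-2.7) = 3.3950.

3.3950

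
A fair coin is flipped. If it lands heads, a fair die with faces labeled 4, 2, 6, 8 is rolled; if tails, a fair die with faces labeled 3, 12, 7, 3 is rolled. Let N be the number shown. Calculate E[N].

E[N | heads] = (4+2+6+8)/4 = 5.
E[N | tails] = (3+12+7+3)/4 = 25/4.
E[N] = (1/2)·(5) + (1/2)·(25/4) = 45/8.

45/8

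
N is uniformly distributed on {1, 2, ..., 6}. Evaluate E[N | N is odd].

3

Given N is odd, N is equally likely to be any of {1, 3, 5}.
E[N | N is odd] = (1 + 3 + 5) / 3 = 3.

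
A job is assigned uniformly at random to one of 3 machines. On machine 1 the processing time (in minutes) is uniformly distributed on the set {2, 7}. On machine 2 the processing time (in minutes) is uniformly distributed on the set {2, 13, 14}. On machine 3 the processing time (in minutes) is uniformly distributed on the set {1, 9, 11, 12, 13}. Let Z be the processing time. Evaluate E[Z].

E[Z | machine 1] = (2+7)/2 = 9/2.
E[Z | machine 2] = (2+13+14)/3 = 29/3.
E[Z | machine 3] = (1+9+11+12+13)/5 = 46/5.
By the law of total expectation,
E[Z] = (1/3)·(9/2) + (1/3)·(29/3) + (1/3)·(46/5) = 701/90.

701/90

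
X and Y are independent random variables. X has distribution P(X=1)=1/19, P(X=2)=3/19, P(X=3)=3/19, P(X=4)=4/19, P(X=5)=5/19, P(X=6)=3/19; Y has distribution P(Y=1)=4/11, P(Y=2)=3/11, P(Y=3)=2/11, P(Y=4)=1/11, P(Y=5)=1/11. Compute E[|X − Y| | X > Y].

199/76

P(X > Y) = 8/11.
Summing |X−Y|·P(x,y) over outcomes with X > Y gives 398/209.
E[|X − Y| | X > Y] = (398/209) / (8/11) = 199/76.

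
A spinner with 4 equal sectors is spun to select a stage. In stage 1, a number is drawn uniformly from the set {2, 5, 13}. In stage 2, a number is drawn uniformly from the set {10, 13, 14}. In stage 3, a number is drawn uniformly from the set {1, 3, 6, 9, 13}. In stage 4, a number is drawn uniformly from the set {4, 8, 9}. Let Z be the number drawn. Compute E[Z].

E[Z | stage 1] = (2+5+13)/3 = 20/3.
E[Z | stage 2] = (10+13+14)/3 = 37/3.
E[Z | stage 3] = (1+3+6+9+13)/5 = 32/5.
E[Z | stage 4] = (4+8+9)/3 = 7.
E[Z] = (1/4)·(20/3) + (1/4)·(37/3) + (1/4)·(32/5) + (1/4)·(7) = 81/10.

81/10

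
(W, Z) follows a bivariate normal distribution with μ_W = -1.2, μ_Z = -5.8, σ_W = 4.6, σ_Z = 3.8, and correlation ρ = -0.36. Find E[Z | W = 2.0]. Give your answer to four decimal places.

For a bivariate normal, E[Z | W=x] = μ_Z + ρ·(σ_Z/σ_W)·(x − μ_W).
E[Z | W=2.0] = -5.8 + (-0.36)·(3.8/4.6)·(2.0 − (-1.2)) = -5.8 + (-0.297391)·(3.2) = -6.7517.

-6.7517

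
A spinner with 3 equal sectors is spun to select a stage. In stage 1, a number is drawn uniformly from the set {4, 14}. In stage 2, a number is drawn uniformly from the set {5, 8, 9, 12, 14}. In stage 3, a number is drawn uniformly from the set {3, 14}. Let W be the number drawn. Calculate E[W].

E[W | stage 1] = (4+14)/2 = 9.
E[W | stage 2] = (5+8+9+12+14)/5 = 48/5.
E[W | stage 3] = (3+14)/2 = 17/2.
By the law of total expectation,
E[W] = (1/3)·(9) + (1/3)·(48/5) + (1/3)·(17/2) = 271/30.

271/30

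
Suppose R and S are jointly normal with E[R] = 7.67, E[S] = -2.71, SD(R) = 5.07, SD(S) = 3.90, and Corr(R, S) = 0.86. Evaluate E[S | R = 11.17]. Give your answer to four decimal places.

-0.3946

E[S | R=x] = μ_S + ρ(σ_S/σ_R)(x − μ_R) for jointly normal variables.
E[S | R=11.17] = -2.71 + (0.86)·(3.90/5.07)·(11.17 − (7.67)) = -2.71 + (0.66154)·(3.5) = -0.3946.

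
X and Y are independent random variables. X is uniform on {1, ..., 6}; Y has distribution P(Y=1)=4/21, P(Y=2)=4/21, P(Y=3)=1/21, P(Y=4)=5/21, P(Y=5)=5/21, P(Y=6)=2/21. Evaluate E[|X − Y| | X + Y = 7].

3

P(X + Y = 7) = 1/6.
Summing |X−Y|·P(x,y) over outcomes with X + Y = 7 gives 1/2.
E[|X − Y| | X + Y = 7] = (1/2) / (1/6) = 3.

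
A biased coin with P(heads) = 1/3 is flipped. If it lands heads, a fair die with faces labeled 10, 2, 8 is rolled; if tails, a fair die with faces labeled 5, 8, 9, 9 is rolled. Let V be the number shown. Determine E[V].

133/18

E[V | heads] = (10+2+8)/3 = 20/3.
E[V | tails] = (5+8+9+9)/4 = 31/4.
E[V] = (1/3)·(20/3) + (2/3)·(31/4) = 133/18.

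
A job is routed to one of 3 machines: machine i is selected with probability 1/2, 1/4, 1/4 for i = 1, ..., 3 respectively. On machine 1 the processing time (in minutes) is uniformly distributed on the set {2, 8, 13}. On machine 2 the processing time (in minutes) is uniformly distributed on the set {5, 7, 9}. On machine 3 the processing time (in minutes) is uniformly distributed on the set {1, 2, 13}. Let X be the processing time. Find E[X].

83/12

E[X | machine 1] = (2+8+13)/3 = 23/3.
E[X | machine 2] = (5+7+9)/3 = 7.
E[X | machine 3] = (1+2+13)/3 = 16/3.
E[X] = (1/2)·(23/3) + (1/4)·(7) + (1/4)·(16/3) = 83/12.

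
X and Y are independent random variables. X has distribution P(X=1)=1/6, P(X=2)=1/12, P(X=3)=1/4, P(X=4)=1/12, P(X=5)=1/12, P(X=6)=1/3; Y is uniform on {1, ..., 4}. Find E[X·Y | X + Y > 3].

452/43

P(X + Y > 3) = 43/48.
Summing XY·P(x,y) over outcomes with X + Y > 3 gives 113/12.
E[X·Y | X + Y > 3] = (113/12) / (43/48) = 452/43.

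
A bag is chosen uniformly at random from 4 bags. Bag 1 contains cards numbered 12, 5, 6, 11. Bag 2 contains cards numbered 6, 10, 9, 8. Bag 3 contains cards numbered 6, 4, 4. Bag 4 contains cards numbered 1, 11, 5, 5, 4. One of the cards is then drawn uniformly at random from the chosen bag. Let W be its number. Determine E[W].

1597/240

E[W | bag 1] = (12+5+6+11)/4 = 17/2.
E[W | bag 2] = (6+10+9+8)/4 = 33/4.
E[W | bag 3] = (6+4+4)/3 = 14/3.
E[W | bag 4] = (1+11+5+5+4)/5 = 26/5.
E[W] = (1/4)·(17/2) + (1/4)·(33/4) + (1/4)·(14/3) + (1/4)·(26/5) = 1597/240.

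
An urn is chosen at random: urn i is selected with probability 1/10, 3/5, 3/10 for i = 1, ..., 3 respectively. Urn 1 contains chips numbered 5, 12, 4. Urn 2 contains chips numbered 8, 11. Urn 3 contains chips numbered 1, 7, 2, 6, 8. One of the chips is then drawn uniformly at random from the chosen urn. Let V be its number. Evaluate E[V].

E[V | urn 1] = (5+12+4)/3 = 7.
E[V | urn 2] = (8+11)/2 = 19/2.
E[V | urn 3] = (1+7+2+6+8)/5 = 24/5.
By the law of total expectation,
E[V] = (1/10)·(7) + (3/5)·(19/2) + (3/10)·(24/5) = 196/25.

196/25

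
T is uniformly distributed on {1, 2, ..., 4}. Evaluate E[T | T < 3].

Given T < 3, T is equally likely to be any of {1, 2}.
E[T | T < 3] = (1 + 2) / 2 = 3/2.

3/2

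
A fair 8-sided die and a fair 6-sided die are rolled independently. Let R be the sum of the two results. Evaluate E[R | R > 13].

P(R > 13) = 1/48.
Σ over the event: 14·1/48 = 7/24.
E[R | R > 13] = (7/24) / (1/48) = 14.

14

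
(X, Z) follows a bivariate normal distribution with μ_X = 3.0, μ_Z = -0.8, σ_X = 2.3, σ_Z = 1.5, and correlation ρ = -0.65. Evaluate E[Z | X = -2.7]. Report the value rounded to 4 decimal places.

For a bivariate normal, E[Z | X=x] = μ_Z + ρ·(σ_Z/σ_X)·(x − μ_X).
E[Z | X=-2.7] = -0.8 + (-0.65)·(1.5/2.3)·(-2.7 − (3.0)) = -0.8 + (-0.42391)·(-5.7) = 1.6163.

1.6163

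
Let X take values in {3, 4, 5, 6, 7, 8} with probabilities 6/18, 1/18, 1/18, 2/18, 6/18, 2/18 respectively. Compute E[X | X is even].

32/5

P(X is even) = 5/18.
Σ over the event: 4·1/18 + 6·1/9 + 8·1/9 = 16/9.
E[X | X is even] = (16/9) / (5/18) = 32/5.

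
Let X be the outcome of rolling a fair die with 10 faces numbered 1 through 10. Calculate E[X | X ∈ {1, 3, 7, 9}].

5

P(X ∈ {1, 3, 7, 9}) = 2/5.
Σ over the event: 1·1/10 + 3·1/10 + 7·1/10 + 9·1/10 = 2.
E[X | X ∈ {1, 3, 7, 9}] = (2) / (2/5) = 5.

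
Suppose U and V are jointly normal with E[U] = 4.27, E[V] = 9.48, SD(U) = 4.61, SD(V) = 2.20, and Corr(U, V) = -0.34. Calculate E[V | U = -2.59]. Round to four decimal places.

The regression of V on U has slope ρ·σ_V/σ_U and passes through (μ_U, μ_V).
E[V | U=-2.59] = 9.48 + (-0.34)·(2.20/4.61)·(-2.59 − (4.27)) = 9.48 + (-0.16226)·(-6.86) = 10.5931.

10.5931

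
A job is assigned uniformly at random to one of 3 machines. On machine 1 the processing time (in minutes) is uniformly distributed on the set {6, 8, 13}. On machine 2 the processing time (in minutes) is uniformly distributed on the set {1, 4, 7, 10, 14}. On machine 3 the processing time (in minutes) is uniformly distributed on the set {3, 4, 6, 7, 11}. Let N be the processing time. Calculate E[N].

112/15

E[N | machine 1] = (6+8+13)/3 = 9.
E[N | machine 2] = (1+4+7+10+14)/5 = 36/5.
E[N | machine 3] = (3+4+6+7+11)/5 = 31/5.
By the law of total expectation,
E[N] = (1/3)·(9) + (1/3)·(36/5) + (1/3)·(31/5) = 112/15.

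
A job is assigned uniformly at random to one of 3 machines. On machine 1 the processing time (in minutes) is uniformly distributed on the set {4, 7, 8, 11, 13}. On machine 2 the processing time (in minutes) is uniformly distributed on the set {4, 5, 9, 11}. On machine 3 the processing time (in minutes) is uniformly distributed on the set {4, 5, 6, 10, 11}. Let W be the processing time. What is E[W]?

E[W | machine 1] = (4+7+8+11+13)/5 = 43/5.
E[W | machine 2] = (4+5+9+11)/4 = 29/4.
E[W | machine 3] = (4+5+6+10+11)/5 = 36/5.
E[W] = (1/3)·(43/5) + (1/3)·(29/4) + (1/3)·(36/5) = 461/60.

461/60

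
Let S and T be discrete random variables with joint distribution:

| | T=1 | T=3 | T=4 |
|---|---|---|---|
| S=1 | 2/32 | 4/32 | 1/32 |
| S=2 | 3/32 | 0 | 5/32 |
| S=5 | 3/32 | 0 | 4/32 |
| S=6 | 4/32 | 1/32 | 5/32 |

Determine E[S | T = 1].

P(T = 1) = 3/8.
Σ S·P over the event = 1·(2/32) + 2·(3/32) + 5·(3/32) + 6·(4/32) = 47/32.
E[S | T = 1] = (47/32) / (3/8) = 47/12.

47/12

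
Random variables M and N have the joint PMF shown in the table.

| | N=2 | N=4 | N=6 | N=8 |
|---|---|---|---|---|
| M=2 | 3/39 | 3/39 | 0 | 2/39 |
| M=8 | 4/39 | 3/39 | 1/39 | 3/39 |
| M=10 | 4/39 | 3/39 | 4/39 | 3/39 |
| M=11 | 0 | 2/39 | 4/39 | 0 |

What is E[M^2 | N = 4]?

746/11

P(N = 4) = 11/39.
Σ M^2·P over the event = 4·(3/39) + 64·(3/39) + 100·(3/39) + 121·(2/39) = 746/39.
E[M^2 | N = 4] = (746/39) / (11/39) = 746/11.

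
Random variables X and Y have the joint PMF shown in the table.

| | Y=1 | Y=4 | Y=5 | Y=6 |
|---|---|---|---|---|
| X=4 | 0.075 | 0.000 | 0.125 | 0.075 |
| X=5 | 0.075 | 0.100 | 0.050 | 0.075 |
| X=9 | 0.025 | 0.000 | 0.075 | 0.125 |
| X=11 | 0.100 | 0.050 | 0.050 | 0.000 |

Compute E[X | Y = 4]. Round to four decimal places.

P(Y = 4) = 0.150.
Summing X·P(X=x,Y=y) over the conditioning event gives 1.050.
E[X | Y = 4] = (1.050) / (0.150) = 7.0000.

7.0000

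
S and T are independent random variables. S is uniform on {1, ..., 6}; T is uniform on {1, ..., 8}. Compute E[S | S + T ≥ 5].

79/21

P(S + T ≥ 5) = 7/8.
Summing S·P(x,y) over outcomes with S + T ≥ 5 gives 79/24.
E[S | S + T ≥ 5] = (79/24) / (7/8) = 79/21.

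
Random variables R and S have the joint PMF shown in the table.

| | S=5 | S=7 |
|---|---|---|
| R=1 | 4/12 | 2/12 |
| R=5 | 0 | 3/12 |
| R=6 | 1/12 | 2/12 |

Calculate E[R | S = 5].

P(S = 5) = 5/12.
Summing R·P(R=x,S=y) over the conditioning event gives 5/6.
E[R | S = 5] = (5/6) / (5/12) = 2.

2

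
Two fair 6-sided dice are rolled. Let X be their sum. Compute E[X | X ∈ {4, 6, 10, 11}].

94/13

P(X ∈ {4, 6, 10, 11}) = 13/36.
Σ over the event: 4·1/12 + 6·5/36 + 10·1/12 + 11·1/18 = 47/18.
E[X | X ∈ {4, 6, 10, 11}] = (47/18) / (13/36) = 94/13.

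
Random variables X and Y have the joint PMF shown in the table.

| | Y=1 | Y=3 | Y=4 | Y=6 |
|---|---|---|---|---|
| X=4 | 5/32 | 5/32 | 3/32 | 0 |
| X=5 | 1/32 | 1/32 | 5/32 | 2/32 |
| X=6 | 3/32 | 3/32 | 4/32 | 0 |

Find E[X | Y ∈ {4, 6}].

P(Y ∈ {4, 6}) = 7/16.
Σ X·P over the event = 4·(3/32) + 5·(5/32) + 5·(2/32) + 6·(4/32) = 71/32.
E[X | Y ∈ {4, 6}] = (71/32) / (7/16) = 71/14.

71/14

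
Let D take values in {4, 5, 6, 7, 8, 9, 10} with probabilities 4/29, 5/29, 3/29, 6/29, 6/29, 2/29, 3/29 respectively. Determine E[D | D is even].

P(D is even) = 16/29.
Σ over the event: 4·4/29 + 6·3/29 + 8·6/29 + 10·3/29 = 112/29.
E[D | D is even] = (112/29) / (16/29) = 7.

7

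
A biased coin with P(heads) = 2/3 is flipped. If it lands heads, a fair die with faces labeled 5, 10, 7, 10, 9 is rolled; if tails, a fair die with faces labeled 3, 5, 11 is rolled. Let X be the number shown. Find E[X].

E[X | heads] = (5+10+7+10+9)/5 = 41/5.
E[X | tails] = (3+5+11)/3 = 19/3.
By the law of total expectation,
E[X] = (2/3)·(41/5) + (1/3)·(19/3) = 341/45.

341/45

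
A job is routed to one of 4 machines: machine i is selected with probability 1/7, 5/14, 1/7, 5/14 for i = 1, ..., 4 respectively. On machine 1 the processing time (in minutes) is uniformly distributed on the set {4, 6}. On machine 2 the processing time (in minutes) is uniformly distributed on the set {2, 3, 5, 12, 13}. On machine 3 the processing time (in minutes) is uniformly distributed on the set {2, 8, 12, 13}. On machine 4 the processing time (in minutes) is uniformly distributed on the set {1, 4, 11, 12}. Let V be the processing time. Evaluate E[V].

195/28

E[V | machine 1] = (4+6)/2 = 5.
E[V | machine 2] = (2+3+5+12+13)/5 = 7.
E[V | machine 3] = (2+8+12+13)/4 = 35/4.
E[V | machine 4] = (1+4+11+12)/4 = 7.
E[V] = (1/7)·(5) + (5/14)·(7) + (1/7)·(35/4) + (5/14)·(7) = 195/28.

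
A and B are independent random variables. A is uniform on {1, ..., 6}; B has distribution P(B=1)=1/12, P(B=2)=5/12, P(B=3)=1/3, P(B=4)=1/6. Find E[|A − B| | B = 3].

P(B = 3) = 1/3.
Summing |A−B|·P(x,y) over outcomes with B = 3 gives 1/2.
E[|A − B| | B = 3] = (1/2) / (1/3) = 3/2.

3/2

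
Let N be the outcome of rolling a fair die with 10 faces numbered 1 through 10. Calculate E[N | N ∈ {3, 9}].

6

P(N ∈ {3, 9}) = 1/5.
Σ over the event: 3·1/10 + 9·1/10 = 6/5.
E[N | N ∈ {3, 9}] = (6/5) / (1/5) = 6.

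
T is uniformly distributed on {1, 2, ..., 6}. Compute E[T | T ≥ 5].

Given T ≥ 5, T is equally likely to be any of {5, 6}.
E[T | T ≥ 5] = (5 + 6) / 2 = 11/2.

11/2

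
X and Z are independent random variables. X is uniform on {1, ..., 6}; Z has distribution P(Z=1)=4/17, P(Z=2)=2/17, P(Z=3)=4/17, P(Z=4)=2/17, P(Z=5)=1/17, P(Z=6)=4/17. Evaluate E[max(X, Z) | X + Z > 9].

95/16

P(X + Z > 9) = 8/51.
Summing max(X,Z)·P(x,y) over outcomes with X + Z > 9 gives 95/102.
E[max(X, Z) | X + Z > 9] = (95/102) / (8/51) = 95/16.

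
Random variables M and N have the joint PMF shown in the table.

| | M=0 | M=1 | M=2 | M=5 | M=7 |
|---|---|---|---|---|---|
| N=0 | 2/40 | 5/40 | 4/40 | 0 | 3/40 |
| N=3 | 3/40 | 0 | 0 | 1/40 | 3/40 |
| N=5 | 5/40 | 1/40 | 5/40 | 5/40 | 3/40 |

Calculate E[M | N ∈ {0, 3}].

20/7

P(N ∈ {0, 3}) = 21/40.
Σ M·P over the event = 0·(2/40) + 0·(3/40) + 1·(5/40) + 2·(4/40) + 5·(1/40) + 7·(3/40) + 7·(3/40) = 3/2.
E[M | N ∈ {0, 3}] = (3/2) / (21/40) = 20/7.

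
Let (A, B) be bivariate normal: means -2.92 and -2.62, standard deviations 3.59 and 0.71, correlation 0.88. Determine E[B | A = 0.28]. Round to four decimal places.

E[B | A=x] = μ_B + ρ(σ_B/σ_A)(x − μ_A) for jointly normal variables.
E[B | A=0.28] = -2.62 + (0.88)·(0.71/3.59)·(0.28 − (-2.92)) = -2.62 + (0.17404)·(3.2) = -2.0631.

-2.0631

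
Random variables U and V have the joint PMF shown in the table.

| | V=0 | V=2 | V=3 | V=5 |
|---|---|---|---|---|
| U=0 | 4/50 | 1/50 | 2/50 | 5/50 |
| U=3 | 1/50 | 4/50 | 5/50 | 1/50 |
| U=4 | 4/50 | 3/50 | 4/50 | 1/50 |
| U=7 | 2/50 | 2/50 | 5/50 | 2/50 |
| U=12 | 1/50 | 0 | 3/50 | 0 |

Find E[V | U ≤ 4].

P(U ≤ 4) = 7/10.
Summing V·P(U=x,V=y) over the conditioning event gives 42/25.
E[V | U ≤ 4] = (42/25) / (7/10) = 12/5.

12/5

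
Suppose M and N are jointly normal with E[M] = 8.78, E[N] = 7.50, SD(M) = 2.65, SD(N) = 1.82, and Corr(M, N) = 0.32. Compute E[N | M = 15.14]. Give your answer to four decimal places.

For a bivariate normal, E[N | M=x] = μ_N + ρ·(σ_N/σ_M)·(x − μ_M).
E[N | M=15.14] = 7.50 + (0.32)·(1.82/2.65)·(15.14 − (8.78)) = 7.50 + (0.219774)·(6.36) = 8.8978.

8.8978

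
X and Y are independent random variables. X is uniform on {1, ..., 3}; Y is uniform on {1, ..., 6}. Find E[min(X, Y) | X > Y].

4/3

Outcomes with X > Y: (2,1), (3,1), (3,2), each with probability 1/18.
E[min(X, Y) | X > Y] = (1 + 1 + 2) / 3 = 4/3.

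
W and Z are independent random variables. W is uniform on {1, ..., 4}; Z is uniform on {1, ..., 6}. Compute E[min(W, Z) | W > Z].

Outcomes with W > Z: (2,1), (3,1), (3,2), (4,1), (4,2), (4,3), each with probability 1/24.
E[min(W, Z) | W > Z] = (1 + 1 + 2 + 1 + 2 + 3) / 6 = 5/3.

5/3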